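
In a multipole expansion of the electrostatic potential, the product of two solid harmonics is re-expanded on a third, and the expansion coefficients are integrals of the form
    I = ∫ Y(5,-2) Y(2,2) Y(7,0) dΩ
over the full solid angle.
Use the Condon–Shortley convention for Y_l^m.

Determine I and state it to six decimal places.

0.067042

m-sum 0 ✓  L=14 even ✓  3≤7≤7 ✓
Π(2lᵢ+1) = 11×5×15 = 825
triangle coeff Δ(5,2,7) = 1/15015
Σ_t [0,0]: t=0:+1/57600 = 1/57600
(3j)²=21/715 [(5 2 7; 0 0 0)], sign=-1
Σ_t [0,0]: t=0:+1/725760 = 1/725760
(3j)²=1/429 [(5 2 7; -2 2 0)], sign=-1
⇒ 4πI² = 105/1859
I = (+1)√(105/1859/(4π)) = 0.06704247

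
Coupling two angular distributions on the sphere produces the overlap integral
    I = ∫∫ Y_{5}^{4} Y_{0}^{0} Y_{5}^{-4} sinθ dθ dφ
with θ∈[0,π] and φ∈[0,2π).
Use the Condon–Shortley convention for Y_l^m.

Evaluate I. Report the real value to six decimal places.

0.282095

m-sum 0 ✓  L=10 even ✓  5≤5≤5 ✓
Π(2lᵢ+1) = 11×1×11 = 121
triangle coeff Δ(5,0,5) = 1/11
Σ_t [0,0]: t=0:+1/14400 = 1/14400
(3j)²=1/11 [(5 0 5; 0 0 0)], sign=-1
Σ_t [0,0]: t=0:+1/362880 = 1/362880
(3j)²=1/11 [(5 0 5; 4 0 -4)], sign=-1
⇒ 4πI² = 1/1
I = (+1)√(1/1/(4π)) = 0.28209479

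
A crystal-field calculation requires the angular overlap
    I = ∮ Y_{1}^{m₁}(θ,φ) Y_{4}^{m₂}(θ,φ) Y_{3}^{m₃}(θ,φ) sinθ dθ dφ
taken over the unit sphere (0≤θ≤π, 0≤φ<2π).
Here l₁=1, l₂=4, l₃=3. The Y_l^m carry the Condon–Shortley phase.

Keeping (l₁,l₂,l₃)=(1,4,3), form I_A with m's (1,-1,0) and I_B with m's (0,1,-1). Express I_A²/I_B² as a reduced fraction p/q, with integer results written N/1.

2/3

Shared (l₁,l₂,l₃)=(1,4,3): N and (l;000)² cancel in I_A²/I_B².
A: Δ = 2!·0!·6!/9! = 1/252; Racah Σ t=0..0: t=0:+1/72 = 1/72; ⇒ 3j(1 4 3; 1 -1 0)² = 5/126, sgn -1
B: Δ = 2!·0!·6!/9! = 1/252; Racah Σ t=1..1: t=1:−1/48 = -1/48; ⇒ 3j(1 4 3; 0 1 -1)² = 5/84, sgn -1
I_A²/I_B² = (5/126)/(5/84) = 2/3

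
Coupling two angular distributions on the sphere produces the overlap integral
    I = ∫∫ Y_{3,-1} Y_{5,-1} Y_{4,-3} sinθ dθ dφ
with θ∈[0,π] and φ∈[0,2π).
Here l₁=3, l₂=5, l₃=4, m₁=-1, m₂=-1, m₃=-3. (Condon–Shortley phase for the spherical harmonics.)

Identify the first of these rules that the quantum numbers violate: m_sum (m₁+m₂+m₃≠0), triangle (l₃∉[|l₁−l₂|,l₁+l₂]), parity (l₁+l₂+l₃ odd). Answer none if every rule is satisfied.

Σmᵢ = -5  ✗
l₃∈[|l₁−l₂|,l₁+l₂]=[2,8], have l₃=4
Σlᵢ = 12 ⇒ even

m_sum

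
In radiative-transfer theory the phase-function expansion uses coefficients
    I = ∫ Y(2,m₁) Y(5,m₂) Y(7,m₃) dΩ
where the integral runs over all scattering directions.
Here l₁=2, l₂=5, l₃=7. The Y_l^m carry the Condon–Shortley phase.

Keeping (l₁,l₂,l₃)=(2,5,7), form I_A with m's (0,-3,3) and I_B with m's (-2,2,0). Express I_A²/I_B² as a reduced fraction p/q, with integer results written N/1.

Shared (l₁,l₂,l₃)=(2,5,7): N and (l;000)² cancel in I_A²/I_B².
A: Δ = 0!·4!·10!/15! = 1/15015; Racah Σ t=0..0: t=0:+1/322560 = 1/322560; ⇒ 3j(2 5 7; 0 -3 3)² = 18/1001, sgn +1
B: Δ = 0!·4!·10!/15! = 1/15015; Racah Σ t=0..0: t=0:+1/725760 = 1/725760; ⇒ 3j(2 5 7; -2 2 0)² = 1/429, sgn -1
I_A²/I_B² = (18/1001)/(1/429) = 54/7

54/7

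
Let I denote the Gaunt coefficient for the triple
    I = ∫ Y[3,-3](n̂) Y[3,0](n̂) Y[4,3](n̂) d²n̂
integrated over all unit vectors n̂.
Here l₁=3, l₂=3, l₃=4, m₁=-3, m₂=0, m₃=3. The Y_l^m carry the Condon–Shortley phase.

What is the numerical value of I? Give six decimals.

Checks pass: Σm=0; 10 even; l₃=4∈[0,6].
(2·3+1)(2·3+1)(2·4+1) = 441
Δ: 2! 4! 4! / 11! → 1/34650
sum: t=0:+1/72 t=1:−1/16 t=2:+1/72 = -5/144
3j²(3 3 4; 0 0 0) = Δ·Π!·Σ² = 2/77  (sign -1)
sum: t=2:+1/288 = 1/288
3j²(3 3 4; -3 0 3) = Δ·Π!·Σ² = 1/22  (sign -1)
combine: 4πI² = 441·2/77·1/22 = 63/121
take √, sign +1: I = 0.20355073

0.203551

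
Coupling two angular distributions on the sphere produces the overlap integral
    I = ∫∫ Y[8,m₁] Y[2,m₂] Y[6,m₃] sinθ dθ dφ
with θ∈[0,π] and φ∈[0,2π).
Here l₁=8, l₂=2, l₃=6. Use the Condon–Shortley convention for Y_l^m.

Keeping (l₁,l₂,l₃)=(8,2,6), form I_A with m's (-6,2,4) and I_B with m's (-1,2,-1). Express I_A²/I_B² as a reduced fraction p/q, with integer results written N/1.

Shared (l₁,l₂,l₃)=(8,2,6): N and (l;000)² cancel in I_A²/I_B².
A: Δ = 4!·12!·0!/17! = 1/30940; Racah Σ t=4..4: t=4:+1/174182400 = 1/174182400; ⇒ 3j(8 2 6; -6 2 4)² = 11/340, sgn +1
B: Δ = 4!·12!·0!/17! = 1/30940; Racah Σ t=4..4: t=4:+1/14515200 = 1/14515200; ⇒ 3j(8 2 6; -1 2 -1)² = 9/2210, sgn -1
I_A²/I_B² = (11/340)/(9/2210) = 143/18

143/18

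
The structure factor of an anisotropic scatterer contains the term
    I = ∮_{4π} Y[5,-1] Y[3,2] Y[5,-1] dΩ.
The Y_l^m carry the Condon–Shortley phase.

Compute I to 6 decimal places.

0.000000

L=13 odd ⇒ parity kills the (l;000) factor ⇒ I = 0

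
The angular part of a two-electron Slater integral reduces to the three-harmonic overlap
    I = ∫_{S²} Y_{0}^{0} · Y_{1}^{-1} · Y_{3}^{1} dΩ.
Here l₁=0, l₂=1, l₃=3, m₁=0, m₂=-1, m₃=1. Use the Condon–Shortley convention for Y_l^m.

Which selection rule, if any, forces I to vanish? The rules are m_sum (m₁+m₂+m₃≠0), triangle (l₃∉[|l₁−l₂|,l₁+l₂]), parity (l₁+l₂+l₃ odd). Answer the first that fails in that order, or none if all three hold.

Σmᵢ = 0  ✓
l₃∈[|l₁−l₂|,l₁+l₂]=[1,1], have l₃=3  ✗
Σlᵢ = 4 ⇒ even

triangle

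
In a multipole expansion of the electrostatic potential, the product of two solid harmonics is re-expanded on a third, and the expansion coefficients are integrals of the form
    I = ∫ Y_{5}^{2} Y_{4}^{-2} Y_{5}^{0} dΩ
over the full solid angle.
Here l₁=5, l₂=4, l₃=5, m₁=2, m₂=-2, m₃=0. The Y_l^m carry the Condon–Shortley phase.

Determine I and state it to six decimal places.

-0.099440

Checks pass: Σm=0; 14 even; l₃=5∈[1,9].
(2·5+1)(2·4+1)(2·5+1) = 1089
Δ: 4! 6! 4! / 15! → 1/3153150
sum: t=0:+1/69120 t=1:−1/1728 t=2:+1/576 t=3:−1/1728 t=4:+1/69120 = 7/11520
3j²(5 4 5; 0 0 0) = Δ·Π!·Σ² = 2/143  (sign -1)
sum: t=0:+1/3456 t=1:−1/1728 t=2:+1/11520 = -7/34560
3j²(5 4 5; 2 -2 0) = Δ·Π!·Σ² = 7/858  (sign +1)
combine: 4πI² = 1089·2/143·7/858 = 21/169
take √, sign -1: I = -0.09944006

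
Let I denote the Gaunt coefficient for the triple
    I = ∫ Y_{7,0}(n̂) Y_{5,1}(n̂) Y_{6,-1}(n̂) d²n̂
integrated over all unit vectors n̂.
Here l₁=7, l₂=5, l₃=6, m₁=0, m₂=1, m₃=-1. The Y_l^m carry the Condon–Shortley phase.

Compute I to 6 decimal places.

-0.026775

Checks pass: Σm=0; 18 even; l₃=6∈[2,12].
(2·7+1)(2·5+1)(2·6+1) = 2145
Δ: 6! 8! 4! / 19! → 1/174594420
sum: t=1:−1/4147200 t=2:+1/207360 t=3:−1/82944 t=4:+1/207360 t=5:−1/4147200 = -1/345600
3j²(7 5 6; 0 0 0) = Δ·Π!·Σ² = 420/46189  (sign -1)
sum: t=2:+1/829440 t=3:−1/124416 t=4:+1/138240 t=5:−1/1036800 t=6:+1/87091200 = -1/1814400
3j²(7 5 6; 0 1 -1) = Δ·Π!·Σ² = 64/138567  (sign +1)
combine: 4πI² = 2145·420/46189·64/138567 = 134400/14919047
take √, sign -1: I = -0.02677467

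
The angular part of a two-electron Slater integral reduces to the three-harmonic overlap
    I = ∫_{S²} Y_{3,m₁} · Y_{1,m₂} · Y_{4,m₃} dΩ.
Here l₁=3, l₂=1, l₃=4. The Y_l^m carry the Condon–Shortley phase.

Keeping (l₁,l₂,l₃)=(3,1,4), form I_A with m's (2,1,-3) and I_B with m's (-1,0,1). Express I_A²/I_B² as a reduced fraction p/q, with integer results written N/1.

Shared (l₁,l₂,l₃)=(3,1,4): N and (l;000)² cancel in I_A²/I_B².
A: Δ = 0!·6!·2!/9! = 1/252; Racah Σ t=0..0: t=0:+1/240 = 1/240; ⇒ 3j(3 1 4; 2 1 -3)² = 1/12, sgn -1
B: Δ = 0!·6!·2!/9! = 1/252; Racah Σ t=0..0: t=0:+1/48 = 1/48; ⇒ 3j(3 1 4; -1 0 1)² = 5/84, sgn -1
I_A²/I_B² = (1/12)/(5/84) = 7/5

7/5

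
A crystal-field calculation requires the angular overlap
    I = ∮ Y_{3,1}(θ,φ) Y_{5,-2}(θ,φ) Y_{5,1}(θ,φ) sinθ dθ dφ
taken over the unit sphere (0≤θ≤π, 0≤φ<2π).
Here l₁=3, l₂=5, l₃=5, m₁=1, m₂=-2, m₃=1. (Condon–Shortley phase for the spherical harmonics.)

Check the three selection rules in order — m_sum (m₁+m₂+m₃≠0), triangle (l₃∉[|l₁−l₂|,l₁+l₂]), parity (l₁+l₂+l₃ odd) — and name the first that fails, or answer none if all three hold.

parity

azimuthal sum: 1 − 2 + 1 = 0  ✓
2 ≤ 5 ≤ 8 (triangle on l)  ✓
L = 3 + 5 + 5 = 13 (odd)  ✗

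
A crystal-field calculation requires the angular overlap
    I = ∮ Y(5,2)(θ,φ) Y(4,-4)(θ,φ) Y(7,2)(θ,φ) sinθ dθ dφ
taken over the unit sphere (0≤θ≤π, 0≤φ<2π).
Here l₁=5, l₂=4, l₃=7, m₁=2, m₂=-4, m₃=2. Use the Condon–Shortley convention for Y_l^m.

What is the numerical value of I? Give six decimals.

-0.110423

m-sum 0 ✓  L=16 even ✓  1≤7≤9 ✓
Π(2lᵢ+1) = 11×9×15 = 1485
triangle coeff Δ(5,4,7) = 1/6126120
Σ_t [0,2]: t=0:+1/69120 t=1:−1/20736 t=2:+1/69120 = -1/51840
(3j)²=280/21879 [(5 4 7; 0 0 0)], sign=+1
Σ_t [0,0]: t=0:+1/1036800 = 1/1036800
(3j)²=98/12155 [(5 4 7; 2 -4 2)], sign=-1
⇒ 4πI² = 82320/537251
I = (-1)√(82320/537251/(4π)) = -0.11042290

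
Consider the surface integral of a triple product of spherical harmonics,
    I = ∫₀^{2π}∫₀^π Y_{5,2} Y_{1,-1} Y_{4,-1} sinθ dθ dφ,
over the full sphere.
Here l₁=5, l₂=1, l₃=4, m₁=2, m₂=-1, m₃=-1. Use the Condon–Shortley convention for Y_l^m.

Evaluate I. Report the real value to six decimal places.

0.225034

Checks pass: Σm=0; 10 even; l₃=4∈[4,6].
(2·5+1)(2·1+1)(2·4+1) = 297
Δ: 2! 8! 0! / 11! → 1/495
sum: t=1:−1/576 = -1/576
3j²(5 1 4; 0 0 0) = Δ·Π!·Σ² = 5/99  (sign -1)
sum: t=0:+1/1440 = 1/1440
3j²(5 1 4; 2 -1 -1) = Δ·Π!·Σ² = 7/165  (sign -1)
combine: 4πI² = 297·5/99·7/165 = 7/11
take √, sign +1: I = 0.22503380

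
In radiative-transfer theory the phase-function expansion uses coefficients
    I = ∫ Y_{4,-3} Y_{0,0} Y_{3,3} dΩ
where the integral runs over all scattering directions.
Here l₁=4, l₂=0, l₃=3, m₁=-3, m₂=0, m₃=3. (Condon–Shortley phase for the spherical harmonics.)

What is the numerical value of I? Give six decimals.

l₃=3 ∉ [4,4] — triangle fails ⇒ I = 0

0.000000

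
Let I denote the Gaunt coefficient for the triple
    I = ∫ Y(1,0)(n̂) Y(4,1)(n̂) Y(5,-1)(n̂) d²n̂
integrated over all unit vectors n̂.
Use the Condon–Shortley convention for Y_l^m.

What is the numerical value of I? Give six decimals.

m-sum 0 ✓  L=10 even ✓  3≤5≤5 ✓
Π(2lᵢ+1) = 3×9×11 = 297
triangle coeff Δ(1,4,5) = 1/495
Σ_t [0,0]: t=0:+1/576 = 1/576
(3j)²=5/99 [(1 4 5; 0 0 0)], sign=-1
Σ_t [0,0]: t=0:+1/720 = 1/720
(3j)²=8/165 [(1 4 5; 0 1 -1)], sign=+1
⇒ 4πI² = 8/11
I = (-1)√(8/11/(4π)) = -0.24057125

-0.240571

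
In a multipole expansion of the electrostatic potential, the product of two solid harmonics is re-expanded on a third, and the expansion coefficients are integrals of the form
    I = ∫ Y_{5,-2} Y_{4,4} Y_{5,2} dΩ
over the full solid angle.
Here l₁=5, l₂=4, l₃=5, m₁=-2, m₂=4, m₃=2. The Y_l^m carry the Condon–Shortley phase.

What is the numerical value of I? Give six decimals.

-2 + 4 + 2 = 4 ≠ 0: azimuthal integral kills it; I = 0

0.000000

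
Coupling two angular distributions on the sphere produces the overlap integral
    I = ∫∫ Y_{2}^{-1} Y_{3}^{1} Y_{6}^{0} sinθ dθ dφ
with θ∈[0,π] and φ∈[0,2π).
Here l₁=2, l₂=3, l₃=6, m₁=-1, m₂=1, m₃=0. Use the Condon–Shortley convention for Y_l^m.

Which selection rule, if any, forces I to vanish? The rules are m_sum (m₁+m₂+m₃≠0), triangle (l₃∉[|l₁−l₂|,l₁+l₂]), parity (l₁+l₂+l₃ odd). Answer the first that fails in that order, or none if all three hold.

azimuthal sum: -1 + 1 + 0 = 0  ✓
1 ≤ 6 ≤ 5 (triangle on l)  ✗
L = 2 + 3 + 6 = 11 (odd)

triangle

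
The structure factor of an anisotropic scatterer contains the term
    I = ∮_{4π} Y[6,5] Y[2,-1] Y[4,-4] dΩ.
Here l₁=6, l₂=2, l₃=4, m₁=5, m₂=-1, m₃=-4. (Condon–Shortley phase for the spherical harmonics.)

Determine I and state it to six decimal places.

Rules hold: Σm=0, L=12 even, 4≤4≤8.
N = 13·5·9 = 585
Δ = 4!·8!·0!/13! = 1/6435
Racah Σ t=2..2: t=2:+1/2304 = 1/2304
⇒ 3j(6 2 4; 0 0 0)² = 5/143, sgn +1
Racah Σ t=1..1: t=1:−1/241920 = -1/241920
⇒ 3j(6 2 4; 5 -1 -4)² = 1/39, sgn -1
4πI² = N·(3j₀)²·(3jₘ)² = 75/143
I = -1·√(0.524476/4π) = -0.20429497

-0.204295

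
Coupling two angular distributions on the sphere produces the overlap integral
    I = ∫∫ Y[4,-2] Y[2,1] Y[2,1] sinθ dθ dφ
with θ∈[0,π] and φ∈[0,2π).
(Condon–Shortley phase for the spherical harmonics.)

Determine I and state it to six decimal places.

0.254875

Rules hold: Σm=0, L=8 even, 2≤2≤6.
N = 9·5·5 = 225
Δ = 4!·4!·0!/9! = 1/630
Racah Σ t=2..2: t=2:+1/16 = 1/16
⇒ 3j(4 2 2; 0 0 0)² = 2/35, sgn +1
Racah Σ t=3..3: t=3:−1/36 = -1/36
⇒ 3j(4 2 2; -2 1 1)² = 4/63, sgn +1
4πI² = N·(3j₀)²·(3jₘ)² = 40/49
I = +1·√(0.816327/4π) = 0.25487487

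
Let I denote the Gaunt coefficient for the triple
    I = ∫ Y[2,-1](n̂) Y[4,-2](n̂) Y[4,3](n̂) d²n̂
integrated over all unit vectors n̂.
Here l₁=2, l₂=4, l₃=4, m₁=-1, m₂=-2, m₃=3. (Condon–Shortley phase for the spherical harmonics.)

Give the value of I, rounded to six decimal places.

-0.187702

Checks pass: Σm=0; 10 even; l₃=4∈[2,6].
(2·2+1)(2·4+1)(2·4+1) = 405
Δ: 2! 2! 6! / 11! → 1/13860
sum: t=0:+1/192 t=1:−1/36 t=2:+1/192 = -5/288
3j²(2 4 4; 0 0 0) = Δ·Π!·Σ² = 20/693  (sign -1)
sum: t=1:−1/240 t=2:+1/1440 = -1/288
3j²(2 4 4; -1 -2 3) = Δ·Π!·Σ² = 5/132  (sign +1)
combine: 4πI² = 405·20/693·5/132 = 375/847
take √, sign -1: I = -0.18770204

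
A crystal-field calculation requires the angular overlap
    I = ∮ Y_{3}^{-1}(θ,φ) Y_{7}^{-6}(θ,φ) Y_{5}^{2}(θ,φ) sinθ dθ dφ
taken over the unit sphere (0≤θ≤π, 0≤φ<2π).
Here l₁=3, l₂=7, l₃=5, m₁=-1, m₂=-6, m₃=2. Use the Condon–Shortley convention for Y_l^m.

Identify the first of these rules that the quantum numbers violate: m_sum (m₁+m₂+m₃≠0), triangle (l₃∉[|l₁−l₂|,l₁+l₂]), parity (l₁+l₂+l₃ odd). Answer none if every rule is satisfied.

azimuthal sum: -1 − 6 + 2 = -5  ✗
4 ≤ 5 ≤ 10 (triangle on l)
L = 3 + 7 + 5 = 15 (odd)

m_sum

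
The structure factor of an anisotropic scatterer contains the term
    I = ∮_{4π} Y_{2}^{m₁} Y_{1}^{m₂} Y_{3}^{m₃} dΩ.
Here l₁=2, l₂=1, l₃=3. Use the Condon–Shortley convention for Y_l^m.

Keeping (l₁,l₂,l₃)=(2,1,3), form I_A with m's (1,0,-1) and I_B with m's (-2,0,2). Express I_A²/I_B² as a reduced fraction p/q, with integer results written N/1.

Same 2,1,3: normalisation and zero-m 3j drop out of the ratio.
A: Δ: 0! 4! 2! / 7! → 1/105; sum: t=0:+1/6 = 1/6; 3j²(2 1 3; 1 0 -1) = Δ·Π!·Σ² = 8/105  (sign +1)
B: Δ: 0! 4! 2! / 7! → 1/105; sum: t=0:+1/24 = 1/24; 3j²(2 1 3; -2 0 2) = Δ·Π!·Σ² = 1/21  (sign -1)
I_A²/I_B² = (8/105)/(1/21) = 8/5

8/5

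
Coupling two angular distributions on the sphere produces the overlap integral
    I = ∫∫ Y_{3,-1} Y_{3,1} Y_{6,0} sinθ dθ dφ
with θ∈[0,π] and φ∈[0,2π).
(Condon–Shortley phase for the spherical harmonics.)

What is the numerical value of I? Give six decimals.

0.177816

m-sum 0 ✓  L=12 even ✓  0≤6≤6 ✓
Π(2lᵢ+1) = 7×7×13 = 637
triangle coeff Δ(3,3,6) = 1/12012
Σ_t [0,0]: t=0:+1/1296 = 1/1296
(3j)²=100/3003 [(3 3 6; 0 0 0)], sign=+1
Σ_t [0,0]: t=0:+1/2304 = 1/2304
(3j)²=75/4004 [(3 3 6; -1 1 0)], sign=+1
⇒ 4πI² = 625/1573
I = (+1)√(625/1573/(4π)) = 0.17781595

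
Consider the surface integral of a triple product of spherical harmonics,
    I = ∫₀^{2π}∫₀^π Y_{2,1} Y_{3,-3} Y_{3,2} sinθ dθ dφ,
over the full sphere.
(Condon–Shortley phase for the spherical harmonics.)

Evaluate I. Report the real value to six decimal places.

-0.210261

Checks pass: Σm=0; 8 even; l₃=3∈[1,5].
(2·2+1)(2·3+1)(2·3+1) = 245
Δ: 2! 2! 4! / 9! → 1/3780
sum: t=0:+1/24 t=1:−1/4 t=2:+1/24 = -1/6
3j²(2 3 3; 0 0 0) = Δ·Π!·Σ² = 4/105  (sign +1)
sum: t=0:+1/48 = 1/48
3j²(2 3 3; 1 -3 2) = Δ·Π!·Σ² = 5/84  (sign -1)
combine: 4πI² = 245·4/105·5/84 = 5/9
take √, sign -1: I = -0.21026104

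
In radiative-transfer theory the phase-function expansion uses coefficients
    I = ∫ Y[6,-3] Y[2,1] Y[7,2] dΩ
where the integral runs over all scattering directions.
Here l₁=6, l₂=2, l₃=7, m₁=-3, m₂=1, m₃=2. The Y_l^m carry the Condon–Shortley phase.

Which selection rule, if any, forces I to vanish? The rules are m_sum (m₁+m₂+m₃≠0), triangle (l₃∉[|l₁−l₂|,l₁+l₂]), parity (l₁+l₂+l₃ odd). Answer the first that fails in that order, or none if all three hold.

parity

m₁+m₂+m₃ = -3 + 1 + 2 = 0  ✓
triangle: |6−2|=4 ≤ l₃=7 ≤ 6+2=8  ✓
parity: l₁+l₂+l₃ = 15 is odd  ✗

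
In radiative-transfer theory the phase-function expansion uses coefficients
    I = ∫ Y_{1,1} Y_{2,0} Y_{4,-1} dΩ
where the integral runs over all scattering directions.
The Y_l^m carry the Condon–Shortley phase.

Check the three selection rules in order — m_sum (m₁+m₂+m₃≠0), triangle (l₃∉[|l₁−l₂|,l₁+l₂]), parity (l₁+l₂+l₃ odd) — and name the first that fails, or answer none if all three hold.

Σmᵢ = 0  ✓
l₃∈[|l₁−l₂|,l₁+l₂]=[1,3], have l₃=4  ✗
Σlᵢ = 7 ⇒ odd

triangle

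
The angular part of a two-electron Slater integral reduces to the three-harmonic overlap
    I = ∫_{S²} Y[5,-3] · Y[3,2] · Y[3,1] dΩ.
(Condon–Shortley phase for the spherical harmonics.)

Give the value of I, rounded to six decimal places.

l₁+l₂+l₃=11 is odd: 3j(l;000)=0 ⇒ I=0

0.000000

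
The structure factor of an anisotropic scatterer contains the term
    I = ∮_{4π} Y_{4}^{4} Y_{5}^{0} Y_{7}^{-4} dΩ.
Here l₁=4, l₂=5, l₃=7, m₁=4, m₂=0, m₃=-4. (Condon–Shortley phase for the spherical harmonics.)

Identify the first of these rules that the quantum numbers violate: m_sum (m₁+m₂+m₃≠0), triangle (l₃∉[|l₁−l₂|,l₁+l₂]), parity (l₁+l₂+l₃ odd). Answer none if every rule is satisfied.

none

azimuthal sum: 4 + 0 − 4 = 0  ✓
1 ≤ 7 ≤ 9 (triangle on l)  ✓
L = 4 + 5 + 7 = 16 (even)  ✓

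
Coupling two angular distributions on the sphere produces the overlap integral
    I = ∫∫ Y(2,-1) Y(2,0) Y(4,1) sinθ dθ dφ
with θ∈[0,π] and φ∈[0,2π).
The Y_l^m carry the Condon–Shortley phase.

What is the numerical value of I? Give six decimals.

Rules hold: Σm=0, L=8 even, 0≤4≤4.
N = 5·5·9 = 225
Δ = 0!·4!·4!/9! = 1/630
Racah Σ t=0..0: t=0:+1/16 = 1/16
⇒ 3j(2 2 4; 0 0 0)² = 2/35, sgn +1
Racah Σ t=0..0: t=0:+1/24 = 1/24
⇒ 3j(2 2 4; -1 0 1)² = 1/21, sgn -1
4πI² = N·(3j₀)²·(3jₘ)² = 30/49
I = -1·√(0.612245/4π) = -0.22072812

-0.220728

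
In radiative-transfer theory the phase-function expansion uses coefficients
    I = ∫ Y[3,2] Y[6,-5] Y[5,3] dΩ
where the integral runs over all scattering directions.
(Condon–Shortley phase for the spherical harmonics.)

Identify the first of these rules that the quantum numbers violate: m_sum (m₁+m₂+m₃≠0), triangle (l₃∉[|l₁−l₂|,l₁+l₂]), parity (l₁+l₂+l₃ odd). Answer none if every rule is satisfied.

m₁+m₂+m₃ = 2 − 5 + 3 = 0  ✓
triangle: |3−6|=3 ≤ l₃=5 ≤ 3+6=9  ✓
parity: l₁+l₂+l₃ = 14 is even  ✓

none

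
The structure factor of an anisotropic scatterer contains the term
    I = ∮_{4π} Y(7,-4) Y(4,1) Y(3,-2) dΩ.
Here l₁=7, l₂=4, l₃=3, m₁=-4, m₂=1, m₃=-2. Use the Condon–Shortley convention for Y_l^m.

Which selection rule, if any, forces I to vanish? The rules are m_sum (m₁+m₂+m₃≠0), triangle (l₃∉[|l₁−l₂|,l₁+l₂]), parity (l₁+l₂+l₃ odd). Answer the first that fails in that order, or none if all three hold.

m_sum

m₁+m₂+m₃ = -4 + 1 − 2 = -5  ✗
triangle: |7−4|=3 ≤ l₃=3 ≤ 7+4=11
parity: l₁+l₂+l₃ = 14 is even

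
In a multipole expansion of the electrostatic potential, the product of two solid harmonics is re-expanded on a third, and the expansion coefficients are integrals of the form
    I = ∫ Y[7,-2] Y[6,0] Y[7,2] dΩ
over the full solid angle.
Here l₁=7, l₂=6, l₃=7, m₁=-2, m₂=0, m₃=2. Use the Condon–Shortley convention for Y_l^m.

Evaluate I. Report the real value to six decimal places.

-0.027526

Rules hold: Σm=0, L=20 even, 1≤7≤13.
N = 15·13·15 = 2925
Δ = 6!·8!·6!/21! = 1/2444321880
Racah Σ t=0..6: t=0:+1/2612736000 t=1:−1/20736000 t=2:+1/1658880 t=3:−1/746496 t=4:+1/1658880 t=5:−1/20736000 t=6:+1/2612736000 = -1/4354560
⇒ 3j(7 6 7; 0 0 0)² = 1000/138567, sgn +1
Racah Σ t=1..6: t=1:−1/580608000 t=2:+1/11612160 t=3:−1/1866240 t=4:+1/1658880 t=5:−1/8294400 t=6:+1/373248000 = 1/29859840
⇒ 3j(7 6 7; -2 0 2)² = 125/277134, sgn -1
4πI² = N·(3j₀)²·(3jₘ)² = 1562500/164109517
I = -1·√(0.00952108/4π) = -0.02752569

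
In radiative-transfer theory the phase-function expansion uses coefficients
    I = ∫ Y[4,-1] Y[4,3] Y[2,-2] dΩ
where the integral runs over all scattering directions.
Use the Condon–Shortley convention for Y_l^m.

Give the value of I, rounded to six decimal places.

Rules hold: Σm=0, L=10 even, 0≤2≤8.
N = 9·9·5 = 405
Δ = 6!·2!·2!/11! = 1/13860
Racah Σ t=2..4: t=2:+1/192 t=3:−1/36 t=4:+1/192 = -5/288
⇒ 3j(4 4 2; 0 0 0)² = 20/693, sgn -1
Racah Σ t=5..5: t=5:−1/480 = -1/480
⇒ 3j(4 4 2; -1 3 -2)² = 3/110, sgn -1
4πI² = N·(3j₀)²·(3jₘ)² = 270/847
I = +1·√(0.318772/4π) = 0.15927046

0.159270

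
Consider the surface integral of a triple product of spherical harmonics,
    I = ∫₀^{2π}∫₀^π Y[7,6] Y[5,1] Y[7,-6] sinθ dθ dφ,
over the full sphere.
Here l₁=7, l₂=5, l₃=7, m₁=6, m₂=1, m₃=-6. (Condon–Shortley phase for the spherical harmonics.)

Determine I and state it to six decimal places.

0.000000

Σmᵢ = 1 ≠ 0, so the φ-integral vanishes; I = 0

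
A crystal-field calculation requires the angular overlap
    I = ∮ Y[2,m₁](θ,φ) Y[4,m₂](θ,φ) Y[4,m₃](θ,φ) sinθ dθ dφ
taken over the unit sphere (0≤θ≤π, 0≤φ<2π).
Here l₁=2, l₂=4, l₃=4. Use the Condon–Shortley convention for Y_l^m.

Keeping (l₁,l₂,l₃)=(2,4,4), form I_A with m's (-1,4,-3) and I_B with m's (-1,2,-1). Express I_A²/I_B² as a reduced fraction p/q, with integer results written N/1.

Same 2,4,4: normalisation and zero-m 3j drop out of the ratio.
A: Δ: 2! 2! 6! / 11! → 1/13860; sum: t=2:+1/1440 = 1/1440; 3j²(2 4 4; -1 4 -3) = Δ·Π!·Σ² = 7/165  (sign -1)
B: Δ: 2! 2! 6! / 11! → 1/13860; sum: t=1:−1/240 t=2:+1/96 = 1/160; 3j²(2 4 4; -1 2 -1) = Δ·Π!·Σ² = 27/1540  (sign -1)
I_A²/I_B² = (7/165)/(27/1540) = 196/81

196/81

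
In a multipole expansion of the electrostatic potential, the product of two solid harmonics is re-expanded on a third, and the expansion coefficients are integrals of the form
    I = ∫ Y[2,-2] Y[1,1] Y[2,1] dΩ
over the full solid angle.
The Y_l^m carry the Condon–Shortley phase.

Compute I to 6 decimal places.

0.000000

l₁+l₂+l₃=5 is odd: 3j(l;000)=0 ⇒ I=0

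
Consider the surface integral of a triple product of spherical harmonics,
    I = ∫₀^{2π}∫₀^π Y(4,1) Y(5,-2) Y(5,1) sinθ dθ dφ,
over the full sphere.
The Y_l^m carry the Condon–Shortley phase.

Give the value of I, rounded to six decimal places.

0.128377

m-sum 0 ✓  L=14 even ✓  1≤5≤9 ✓
Π(2lᵢ+1) = 9×11×11 = 1089
triangle coeff Δ(4,5,5) = 1/3153150
Σ_t [0,4]: t=0:+1/69120 t=1:−1/1728 t=2:+1/576 t=3:−1/1728 t=4:+1/69120 = 7/11520
(3j)²=2/143 [(4 5 5; 0 0 0)], sign=-1
Σ_t [0,3]: t=0:+1/5184 t=1:−1/1152 t=2:+1/2880 t=3:−1/103680 = -7/20736
(3j)²=35/2574 [(4 5 5; 1 -2 1)], sign=-1
⇒ 4πI² = 35/169
I = (+1)√(35/169/(4π)) = 0.12837656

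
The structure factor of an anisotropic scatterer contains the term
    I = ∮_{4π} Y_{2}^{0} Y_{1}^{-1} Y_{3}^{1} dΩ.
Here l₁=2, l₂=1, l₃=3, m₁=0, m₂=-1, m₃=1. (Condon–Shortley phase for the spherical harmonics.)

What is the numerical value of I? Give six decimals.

-0.202301

m-sum 0 ✓  L=6 even ✓  1≤3≤3 ✓
Π(2lᵢ+1) = 5×3×7 = 105
triangle coeff Δ(2,1,3) = 1/105
Σ_t [0,0]: t=0:+1/4 = 1/4
(3j)²=3/35 [(2 1 3; 0 0 0)], sign=-1
Σ_t [0,0]: t=0:+1/8 = 1/8
(3j)²=2/35 [(2 1 3; 0 -1 1)], sign=+1
⇒ 4πI² = 18/35
I = (-1)√(18/35/(4π)) = -0.20230066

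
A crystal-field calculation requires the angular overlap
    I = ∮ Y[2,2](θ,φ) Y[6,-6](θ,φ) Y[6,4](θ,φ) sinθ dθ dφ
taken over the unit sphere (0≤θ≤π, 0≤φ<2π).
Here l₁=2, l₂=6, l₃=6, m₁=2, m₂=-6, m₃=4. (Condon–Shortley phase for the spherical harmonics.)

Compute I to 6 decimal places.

m-sum 0 ✓  L=14 even ✓  4≤6≤8 ✓
Π(2lᵢ+1) = 5×13×13 = 845
triangle coeff Δ(2,6,6) = 1/90090
Σ_t [0,2]: t=0:+1/69120 t=1:−1/14400 t=2:+1/69120 = -7/172800
(3j)²=14/715 [(2 6 6; 0 0 0)], sign=-1
Σ_t [0,0]: t=0:+1/14515200 = 1/14515200
(3j)²=2/455 [(2 6 6; 2 -6 4)], sign=+1
⇒ 4πI² = 4/55
I = (-1)√(4/55/(4π)) = -0.07607531

-0.076075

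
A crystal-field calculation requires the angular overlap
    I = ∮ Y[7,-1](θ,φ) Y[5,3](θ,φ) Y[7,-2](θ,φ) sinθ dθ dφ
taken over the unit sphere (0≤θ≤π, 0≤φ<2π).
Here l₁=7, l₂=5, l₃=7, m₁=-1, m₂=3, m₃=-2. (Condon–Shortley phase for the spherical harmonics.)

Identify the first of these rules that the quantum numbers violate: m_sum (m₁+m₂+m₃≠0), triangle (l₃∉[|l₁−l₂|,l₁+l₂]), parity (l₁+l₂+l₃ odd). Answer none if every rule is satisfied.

parity

m₁+m₂+m₃ = -1 + 3 − 2 = 0  ✓
triangle: |7−5|=2 ≤ l₃=7 ≤ 7+5=12  ✓
parity: l₁+l₂+l₃ = 19 is odd  ✗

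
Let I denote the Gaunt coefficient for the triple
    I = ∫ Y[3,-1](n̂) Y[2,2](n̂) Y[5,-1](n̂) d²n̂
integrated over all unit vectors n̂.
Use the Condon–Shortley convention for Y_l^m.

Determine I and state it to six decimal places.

Checks pass: Σm=0; 10 even; l₃=5∈[1,5].
(2·3+1)(2·2+1)(2·5+1) = 385
Δ: 0! 6! 4! / 11! → 1/2310
sum: t=0:+1/144 = 1/144
3j²(3 2 5; 0 0 0) = Δ·Π!·Σ² = 10/231  (sign -1)
sum: t=0:+1/1152 = 1/1152
3j²(3 2 5; -1 2 -1) = Δ·Π!·Σ² = 1/154  (sign +1)
combine: 4πI² = 385·10/231·1/154 = 25/231
take √, sign -1: I = -0.09280237

-0.092802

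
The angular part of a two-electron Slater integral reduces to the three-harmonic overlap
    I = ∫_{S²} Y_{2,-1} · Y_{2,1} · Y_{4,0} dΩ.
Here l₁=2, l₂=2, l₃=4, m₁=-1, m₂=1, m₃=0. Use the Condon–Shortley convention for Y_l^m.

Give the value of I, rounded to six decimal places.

0.161197

Checks pass: Σm=0; 8 even; l₃=4∈[0,4].
(2·2+1)(2·2+1)(2·4+1) = 225
Δ: 0! 4! 4! / 9! → 1/630
sum: t=0:+1/16 = 1/16
3j²(2 2 4; 0 0 0) = Δ·Π!·Σ² = 2/35  (sign +1)
sum: t=0:+1/36 = 1/36
3j²(2 2 4; -1 1 0) = Δ·Π!·Σ² = 8/315  (sign +1)
combine: 4πI² = 225·2/35·8/315 = 16/49
take √, sign +1: I = 0.16119702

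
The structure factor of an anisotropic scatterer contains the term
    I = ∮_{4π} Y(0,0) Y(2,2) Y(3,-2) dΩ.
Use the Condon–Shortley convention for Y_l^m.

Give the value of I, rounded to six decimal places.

|0−2|≤3≤0+2 violated ⇒ I = 0

0.000000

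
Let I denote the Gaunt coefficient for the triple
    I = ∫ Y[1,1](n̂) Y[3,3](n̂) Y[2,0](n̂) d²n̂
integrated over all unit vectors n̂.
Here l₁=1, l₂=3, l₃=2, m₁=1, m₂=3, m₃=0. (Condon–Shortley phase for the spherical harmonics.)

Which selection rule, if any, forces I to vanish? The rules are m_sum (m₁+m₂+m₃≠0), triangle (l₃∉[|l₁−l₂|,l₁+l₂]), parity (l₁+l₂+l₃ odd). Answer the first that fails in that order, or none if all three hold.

m₁+m₂+m₃ = 1 + 3 + 0 = 4  ✗
triangle: |1−3|=2 ≤ l₃=2 ≤ 1+3=4
parity: l₁+l₂+l₃ = 6 is even

m_sum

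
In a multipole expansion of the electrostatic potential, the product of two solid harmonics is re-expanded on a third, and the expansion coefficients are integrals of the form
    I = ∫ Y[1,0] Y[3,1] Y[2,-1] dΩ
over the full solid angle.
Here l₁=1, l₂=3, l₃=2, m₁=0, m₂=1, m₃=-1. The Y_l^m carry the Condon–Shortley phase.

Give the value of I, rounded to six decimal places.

Checks pass: Σm=0; 6 even; l₃=2∈[2,4].
(2·1+1)(2·3+1)(2·2+1) = 105
Δ: 2! 0! 4! / 7! → 1/105
sum: t=1:−1/4 = -1/4
3j²(1 3 2; 0 0 0) = Δ·Π!·Σ² = 3/35  (sign -1)
sum: t=1:−1/6 = -1/6
3j²(1 3 2; 0 1 -1) = Δ·Π!·Σ² = 8/105  (sign +1)
combine: 4πI² = 105·3/35·8/105 = 24/35
take √, sign -1: I = -0.23359668

-0.233597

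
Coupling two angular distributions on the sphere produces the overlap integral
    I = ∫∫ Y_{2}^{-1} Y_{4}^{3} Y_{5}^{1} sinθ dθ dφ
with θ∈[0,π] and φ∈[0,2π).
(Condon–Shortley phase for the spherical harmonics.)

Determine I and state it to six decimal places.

0.000000

Σmᵢ = 3 ≠ 0, so the φ-integral vanishes; I = 0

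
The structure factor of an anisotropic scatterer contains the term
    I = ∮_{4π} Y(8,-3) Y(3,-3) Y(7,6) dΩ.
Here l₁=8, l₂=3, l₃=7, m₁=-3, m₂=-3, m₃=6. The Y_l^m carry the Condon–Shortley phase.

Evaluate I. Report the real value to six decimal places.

m-sum 0 ✓  L=18 even ✓  5≤7≤11 ✓
Π(2lᵢ+1) = 17×7×15 = 1785
triangle coeff Δ(8,3,7) = 1/5290740
Σ_t [1,3]: t=1:−1/7257600 t=2:+1/2073600 t=3:−1/7257600 = 1/4838400
(3j)²=252/20995 [(8 3 7; 0 0 0)], sign=-1
Σ_t [0,0]: t=0:+1/1916006400 = 1/1916006400
(3j)²=5/4522 [(8 3 7; -3 -3 6)], sign=-1
⇒ 4πI² = 1890/79781
I = (+1)√(1890/79781/(4π)) = 0.04341864

0.043419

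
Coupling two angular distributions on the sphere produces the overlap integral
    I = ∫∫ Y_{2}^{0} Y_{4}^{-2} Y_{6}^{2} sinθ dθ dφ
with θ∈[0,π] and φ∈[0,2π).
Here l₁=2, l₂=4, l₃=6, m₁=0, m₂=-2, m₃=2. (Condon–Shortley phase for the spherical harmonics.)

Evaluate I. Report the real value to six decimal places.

Rules hold: Σm=0, L=12 even, 2≤6≤6.
N = 5·9·13 = 585
Δ = 0!·4!·8!/13! = 1/6435
Racah Σ t=0..0: t=0:+1/2304 = 1/2304
⇒ 3j(2 4 6; 0 0 0)² = 5/143, sgn +1
Racah Σ t=0..0: t=0:+1/5760 = 1/5760
⇒ 3j(2 4 6; 0 -2 2)² = 56/2145, sgn +1
4πI² = N·(3j₀)²·(3jₘ)² = 840/1573
I = +1·√(0.534011/4π) = 0.20614383

0.206144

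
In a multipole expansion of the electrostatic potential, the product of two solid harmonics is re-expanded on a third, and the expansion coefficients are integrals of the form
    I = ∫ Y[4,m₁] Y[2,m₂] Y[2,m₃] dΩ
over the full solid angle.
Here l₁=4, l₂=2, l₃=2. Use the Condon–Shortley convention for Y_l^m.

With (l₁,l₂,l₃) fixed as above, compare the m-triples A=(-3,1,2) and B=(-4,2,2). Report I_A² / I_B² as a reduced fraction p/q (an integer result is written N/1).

1/2

Same 4,2,2: normalisation and zero-m 3j drop out of the ratio.
A: Δ: 4! 4! 0! / 9! → 1/630; sum: t=3:−1/144 = -1/144; 3j²(4 2 2; -3 1 2) = Δ·Π!·Σ² = 1/18  (sign -1)
B: Δ: 4! 4! 0! / 9! → 1/630; sum: t=4:+1/576 = 1/576; 3j²(4 2 2; -4 2 2) = Δ·Π!·Σ² = 1/9  (sign +1)
I_A²/I_B² = (1/18)/(1/9) = 1/2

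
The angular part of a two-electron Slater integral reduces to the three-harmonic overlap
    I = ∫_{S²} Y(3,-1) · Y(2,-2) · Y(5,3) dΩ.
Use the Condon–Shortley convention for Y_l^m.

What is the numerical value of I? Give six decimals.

-0.200476

Checks pass: Σm=0; 10 even; l₃=5∈[1,5].
(2·3+1)(2·2+1)(2·5+1) = 385
Δ: 0! 6! 4! / 11! → 1/2310
sum: t=0:+1/144 = 1/144
3j²(3 2 5; 0 0 0) = Δ·Π!·Σ² = 10/231  (sign -1)
sum: t=0:+1/1152 = 1/1152
3j²(3 2 5; -1 -2 3) = Δ·Π!·Σ² = 1/33  (sign +1)
combine: 4πI² = 385·10/231·1/33 = 50/99
take √, sign -1: I = -0.20047604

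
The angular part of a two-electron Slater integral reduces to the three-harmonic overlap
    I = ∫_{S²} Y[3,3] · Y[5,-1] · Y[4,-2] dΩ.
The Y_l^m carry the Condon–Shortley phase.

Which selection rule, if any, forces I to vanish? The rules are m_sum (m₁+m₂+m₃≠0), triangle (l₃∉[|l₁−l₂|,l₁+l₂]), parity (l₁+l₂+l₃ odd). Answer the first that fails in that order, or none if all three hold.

m₁+m₂+m₃ = 3 − 1 − 2 = 0  ✓
triangle: |3−5|=2 ≤ l₃=4 ≤ 3+5=8  ✓
parity: l₁+l₂+l₃ = 12 is even  ✓

none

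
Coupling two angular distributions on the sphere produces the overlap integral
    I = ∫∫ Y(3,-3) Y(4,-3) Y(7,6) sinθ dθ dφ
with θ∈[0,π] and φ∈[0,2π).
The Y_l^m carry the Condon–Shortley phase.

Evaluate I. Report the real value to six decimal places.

m-sum 0 ✓  L=14 even ✓  1≤7≤7 ✓
Π(2lᵢ+1) = 7×9×15 = 945
triangle coeff Δ(3,4,7) = 1/45045
Σ_t [0,0]: t=0:+1/20736 = 1/20736
(3j)²=35/1287 [(3 4 7; 0 0 0)], sign=-1
Σ_t [0,0]: t=0:+1/3628800 = 1/3628800
(3j)²=4/105 [(3 4 7; -3 -3 6)], sign=-1
⇒ 4πI² = 140/143
I = (+1)√(140/143/(4π)) = 0.27912007

0.279120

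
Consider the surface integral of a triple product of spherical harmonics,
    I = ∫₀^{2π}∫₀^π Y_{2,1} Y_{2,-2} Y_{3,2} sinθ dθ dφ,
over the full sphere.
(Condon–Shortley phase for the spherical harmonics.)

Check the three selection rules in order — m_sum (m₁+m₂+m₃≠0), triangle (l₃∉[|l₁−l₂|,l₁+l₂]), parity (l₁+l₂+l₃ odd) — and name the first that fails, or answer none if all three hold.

m_sum

m₁+m₂+m₃ = 1 − 2 + 2 = 1  ✗
triangle: |2−2|=0 ≤ l₃=3 ≤ 2+2=4
parity: l₁+l₂+l₃ = 7 is odd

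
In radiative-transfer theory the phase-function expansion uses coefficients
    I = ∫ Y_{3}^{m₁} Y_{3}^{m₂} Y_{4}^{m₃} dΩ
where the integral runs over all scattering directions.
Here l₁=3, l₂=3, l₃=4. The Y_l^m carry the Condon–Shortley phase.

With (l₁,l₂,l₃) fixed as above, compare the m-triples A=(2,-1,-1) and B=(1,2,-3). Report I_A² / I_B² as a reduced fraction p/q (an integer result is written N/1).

l's match ⇒ only the (l;m) 3-j factors differ between A and B.
A: triangle coeff Δ(3,3,4) = 1/34650; Σ_t [0,1]: t=0:+1/48 t=1:−1/144 = 1/72; (3j)²=16/693 [(3 3 4; 2 -1 -1)], sign=-1
B: triangle coeff Δ(3,3,4) = 1/34650; Σ_t [1,2]: t=1:−1/144 t=2:+1/288 = -1/288; (3j)²=1/99 [(3 3 4; 1 2 -3)], sign=+1
I_A²/I_B² = (16/693)/(1/99) = 16/7

16/7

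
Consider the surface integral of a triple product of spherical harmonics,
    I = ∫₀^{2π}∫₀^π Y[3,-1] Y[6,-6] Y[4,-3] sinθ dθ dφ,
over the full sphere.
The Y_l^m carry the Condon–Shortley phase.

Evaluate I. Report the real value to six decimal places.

Σmᵢ = -10 ≠ 0, so the φ-integral vanishes; I = 0

0.000000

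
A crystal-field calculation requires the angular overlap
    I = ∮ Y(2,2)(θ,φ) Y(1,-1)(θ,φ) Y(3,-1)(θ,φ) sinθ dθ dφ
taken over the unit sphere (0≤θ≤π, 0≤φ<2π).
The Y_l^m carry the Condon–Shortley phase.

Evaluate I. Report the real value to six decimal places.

-0.082589

Checks pass: Σm=0; 6 even; l₃=3∈[1,3].
(2·2+1)(2·1+1)(2·3+1) = 105
Δ: 0! 4! 2! / 7! → 1/105
sum: t=0:+1/4 = 1/4
3j²(2 1 3; 0 0 0) = Δ·Π!·Σ² = 3/35  (sign -1)
sum: t=0:+1/48 = 1/48
3j²(2 1 3; 2 -1 -1) = Δ·Π!·Σ² = 1/105  (sign +1)
combine: 4πI² = 105·3/35·1/105 = 3/35
take √, sign -1: I = -0.08258890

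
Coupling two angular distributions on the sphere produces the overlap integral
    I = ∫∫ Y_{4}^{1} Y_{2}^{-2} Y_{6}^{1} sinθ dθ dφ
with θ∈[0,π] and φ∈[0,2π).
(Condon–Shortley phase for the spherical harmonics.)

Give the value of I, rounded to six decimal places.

Checks pass: Σm=0; 12 even; l₃=6∈[2,6].
(2·4+1)(2·2+1)(2·6+1) = 585
Δ: 0! 8! 4! / 13! → 1/6435
sum: t=0:+1/2304 = 1/2304
3j²(4 2 6; 0 0 0) = Δ·Π!·Σ² = 5/143  (sign +1)
sum: t=0:+1/17280 = 1/17280
3j²(4 2 6; 1 -2 1) = Δ·Π!·Σ² = 7/1287  (sign -1)
combine: 4πI² = 585·5/143·7/1287 = 175/1573
take √, sign -1: I = -0.09409136

-0.094091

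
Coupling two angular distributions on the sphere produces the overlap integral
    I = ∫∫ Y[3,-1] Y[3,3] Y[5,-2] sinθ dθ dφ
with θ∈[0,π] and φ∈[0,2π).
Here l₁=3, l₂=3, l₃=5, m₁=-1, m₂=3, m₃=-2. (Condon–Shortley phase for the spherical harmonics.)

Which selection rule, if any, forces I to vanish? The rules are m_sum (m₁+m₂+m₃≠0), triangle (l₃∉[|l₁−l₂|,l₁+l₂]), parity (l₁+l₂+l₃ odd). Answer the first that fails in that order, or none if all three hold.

azimuthal sum: -1 + 3 − 2 = 0  ✓
0 ≤ 5 ≤ 6 (triangle on l)  ✓
L = 3 + 3 + 5 = 11 (odd)  ✗

parity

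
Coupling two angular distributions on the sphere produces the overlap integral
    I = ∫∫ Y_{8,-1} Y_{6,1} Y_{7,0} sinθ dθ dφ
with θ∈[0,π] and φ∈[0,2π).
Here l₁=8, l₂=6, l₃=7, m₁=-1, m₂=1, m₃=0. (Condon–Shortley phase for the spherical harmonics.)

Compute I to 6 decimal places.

L=21 odd ⇒ parity kills the (l;000) factor ⇒ I = 0

0.000000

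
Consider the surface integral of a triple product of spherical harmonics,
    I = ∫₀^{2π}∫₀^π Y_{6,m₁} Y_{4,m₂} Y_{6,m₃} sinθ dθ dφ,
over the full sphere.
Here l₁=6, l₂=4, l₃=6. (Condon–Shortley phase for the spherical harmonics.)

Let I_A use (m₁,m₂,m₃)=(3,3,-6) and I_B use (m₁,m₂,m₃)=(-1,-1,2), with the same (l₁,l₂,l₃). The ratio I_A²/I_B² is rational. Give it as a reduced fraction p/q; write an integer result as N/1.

6237/5618

l's match ⇒ only the (l;m) 3-j factors differ between A and B.
A: triangle coeff Δ(6,4,6) = 1/15315300; Σ_t [3,3]: t=3:−1/5806080 = -1/5806080; (3j)²=9/884 [(6 4 6; 3 3 -6)], sign=-1
B: triangle coeff Δ(6,4,6) = 1/15315300; Σ_t [0,3]: t=0:+1/725760 t=1:−1/34560 t=2:+1/17280 t=3:−1/82944 = 53/2903040; (3j)²=2809/306306 [(6 4 6; -1 -1 2)], sign=+1
I_A²/I_B² = (9/884)/(2809/306306) = 6237/5618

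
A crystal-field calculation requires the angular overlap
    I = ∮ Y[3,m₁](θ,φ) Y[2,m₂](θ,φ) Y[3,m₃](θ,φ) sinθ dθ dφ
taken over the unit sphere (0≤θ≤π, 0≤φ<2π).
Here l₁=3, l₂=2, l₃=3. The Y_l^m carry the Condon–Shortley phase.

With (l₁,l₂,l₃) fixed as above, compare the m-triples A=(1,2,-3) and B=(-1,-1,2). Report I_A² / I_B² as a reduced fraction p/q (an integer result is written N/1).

Same 3,2,3: normalisation and zero-m 3j drop out of the ratio.
A: Δ: 2! 4! 2! / 9! → 1/3780; sum: t=2:+1/96 = 1/96; 3j²(3 2 3; 1 2 -3) = Δ·Π!·Σ² = 1/42  (sign +1)
B: Δ: 2! 4! 2! / 9! → 1/3780; sum: t=0:+1/48 t=1:−1/12 = -1/16; 3j²(3 2 3; -1 -1 2) = Δ·Π!·Σ² = 1/28  (sign +1)
I_A²/I_B² = (1/42)/(1/28) = 2/3

2/3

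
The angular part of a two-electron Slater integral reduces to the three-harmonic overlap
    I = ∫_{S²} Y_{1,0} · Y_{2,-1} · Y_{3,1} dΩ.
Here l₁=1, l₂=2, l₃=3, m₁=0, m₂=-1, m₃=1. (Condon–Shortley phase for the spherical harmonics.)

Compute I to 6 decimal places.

-0.233597

Checks pass: Σm=0; 6 even; l₃=3∈[1,3].
(2·1+1)(2·2+1)(2·3+1) = 105
Δ: 0! 2! 4! / 7! → 1/105
sum: t=0:+1/4 = 1/4
3j²(1 2 3; 0 0 0) = Δ·Π!·Σ² = 3/35  (sign -1)
sum: t=0:+1/6 = 1/6
3j²(1 2 3; 0 -1 1) = Δ·Π!·Σ² = 8/105  (sign +1)
combine: 4πI² = 105·3/35·8/105 = 24/35
take √, sign -1: I = -0.23359668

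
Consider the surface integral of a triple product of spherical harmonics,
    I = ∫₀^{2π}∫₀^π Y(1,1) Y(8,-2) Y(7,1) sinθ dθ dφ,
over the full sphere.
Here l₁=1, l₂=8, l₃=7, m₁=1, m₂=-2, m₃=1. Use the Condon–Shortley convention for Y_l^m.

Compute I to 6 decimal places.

0.205254

Rules hold: Σm=0, L=16 even, 7≤7≤9.
N = 3·17·15 = 765
Δ = 2!·0!·14!/17! = 1/2040
Racah Σ t=1..1: t=1:−1/25401600 = -1/25401600
⇒ 3j(1 8 7; 0 0 0)² = 8/255, sgn +1
Racah Σ t=0..0: t=0:+1/58060800 = 1/58060800
⇒ 3j(1 8 7; 1 -2 1)² = 3/136, sgn +1
4πI² = N·(3j₀)²·(3jₘ)² = 9/17
I = +1·√(0.529412/4π) = 0.20525411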